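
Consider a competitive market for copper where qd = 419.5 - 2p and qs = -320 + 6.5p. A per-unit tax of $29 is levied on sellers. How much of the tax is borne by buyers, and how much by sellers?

Pre-tax equilibrium: p* = 87, q* = 245.5.
Tax on sellers shifts supply to qs = -320 + 6.5(p − 29) = -508.5 + 6.5p.
419.5 - 2p = -508.5 + 6.5p gives buyer price pb = 1856/17; sellers receive ps = 1856/17 − 29 = 1363/17.
New quantity: q = 419.5 − 2(1856/17) = 6839/34.
Buyer burden = 1856/17 − 87 = 377/17; seller burden = 87 − 1363/17 = 116/17.

Buyers bear 377/17, sellers bear 116/17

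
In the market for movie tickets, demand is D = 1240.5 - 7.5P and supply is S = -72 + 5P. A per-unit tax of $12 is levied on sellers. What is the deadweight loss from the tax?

Deadweight loss = 216

Pre-tax equilibrium: P* = 105, Q* = 453.
Tax on sellers shifts supply to S = -72 + 5(P − 12) = -132 + 5P.
1240.5 - 7.5P = -132 + 5P gives buyer price Pb = 109.8; sellers receive Ps = 109.8 − 12 = 97.8.
New quantity: Q = 1240.5 − 7.5(109.8) = 417.
DWL = ½ × 12 × (453 − 417) = 216.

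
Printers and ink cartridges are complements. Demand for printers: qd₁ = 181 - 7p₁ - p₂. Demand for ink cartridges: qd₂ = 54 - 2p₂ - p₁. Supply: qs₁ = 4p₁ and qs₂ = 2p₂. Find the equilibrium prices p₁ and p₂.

p₁ = 670/43, p₂ = 413/43

Market 1: 181 - 7p₁ - p₂ = 4p₁ → 11p₁ + p₂ = 181.
Market 2: 4p₂ + p₁ = 54.
Eliminating p₂: 4×(1) − 1×(2) gives 43p₁ = 670, so p₁ = 670/43.
Back-substitute into (2): p₂ = (54 − 1×670/43) / 4 = 413/43.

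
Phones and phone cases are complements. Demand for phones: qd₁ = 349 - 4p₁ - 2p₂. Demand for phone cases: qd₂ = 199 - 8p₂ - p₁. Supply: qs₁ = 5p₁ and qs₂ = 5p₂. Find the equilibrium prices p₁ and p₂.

Market 1: 349 - 4p₁ - 2p₂ = 5p₁ → 9p₁ + 2p₂ = 349.
Market 2: 13p₂ + p₁ = 199.
Eliminating p₂: 13×(1) − 2×(2) gives 115p₁ = 4139, so p₁ = 4139/115.
Back-substitute into (2): p₂ = (199 − 1×4139/115) / 13 = 1442/115.

p₁ = 4139/115, p₂ = 1442/115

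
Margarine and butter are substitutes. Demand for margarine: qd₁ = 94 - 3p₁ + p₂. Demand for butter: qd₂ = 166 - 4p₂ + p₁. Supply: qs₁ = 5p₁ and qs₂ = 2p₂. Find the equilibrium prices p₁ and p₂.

Market 1: 94 - 3p₁ + p₂ = 5p₁ → 8p₁ - p₂ = 94.
Market 2: 6p₂ - p₁ = 166.
Eliminating p₂: 6×(1) + 1×(2) gives 47p₁ = 730, so p₁ = 730/47.
Back-substitute into (2): p₂ = (166 + 1×730/47) / 6 = 1422/47.

p₁ = 730/47, p₂ = 1422/47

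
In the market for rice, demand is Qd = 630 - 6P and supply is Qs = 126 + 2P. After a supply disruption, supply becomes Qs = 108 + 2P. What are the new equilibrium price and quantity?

P' = 65.25, Q' = 238.5

Original equilibrium: P* = 63, Q* = 252.
New equilibrium: 630 - 6P = 108 + 2P, so 522 = 8P and P' = 65.25; Q' = 630 − 6(65.25) = 238.5.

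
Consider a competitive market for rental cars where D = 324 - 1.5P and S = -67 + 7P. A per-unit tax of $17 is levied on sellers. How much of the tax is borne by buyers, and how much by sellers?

Pre-tax equilibrium: P* = 46, Q* = 255.
Tax on sellers shifts supply to S = -67 + 7(P − 17) = -186 + 7P.
324 - 1.5P = -186 + 7P gives buyer price Pb = 60; sellers receive Ps = 60 − 17 = 43.
New quantity: Q = 324 − 1.5(60) = 234.
Buyer burden = 60 − 46 = 14; seller burden = 46 − 43 = 3.

Buyers bear $14, sellers bear $3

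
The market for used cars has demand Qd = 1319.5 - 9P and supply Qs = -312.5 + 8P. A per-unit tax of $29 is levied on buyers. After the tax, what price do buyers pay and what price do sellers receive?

Pre-tax equilibrium: P* = 96, Q* = 455.5.
Tax on buyers shifts demand to Qd = 1319.5 − 9(P + 29) = 1058.5 - 9P.
1058.5 - 9P = -312.5 + 8P gives seller price Ps = 1371/17; buyers pay Pb = 1371/17 + 29 = 1864/17.
New quantity: Q = 1319.5 − 9(1864/17) = 11311/34.

Buyers pay 1864/17, sellers receive 1371/17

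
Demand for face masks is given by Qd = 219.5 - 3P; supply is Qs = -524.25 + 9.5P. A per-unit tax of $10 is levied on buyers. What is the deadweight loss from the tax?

Pre-tax equilibrium: P* = 59.5, Q* = 41.
Tax on buyers shifts demand to Qd = 219.5 − 3(P + 10) = 189.5 - 3P.
189.5 - 3P = -524.25 + 9.5P gives seller price Ps = 57.1; buyers pay Pb = 57.1 + 10 = 67.1.
New quantity: Q = 219.5 − 3(67.1) = 18.2.
DWL = ½ × 10 × (41 − 18.2) = 114.

Deadweight loss = 114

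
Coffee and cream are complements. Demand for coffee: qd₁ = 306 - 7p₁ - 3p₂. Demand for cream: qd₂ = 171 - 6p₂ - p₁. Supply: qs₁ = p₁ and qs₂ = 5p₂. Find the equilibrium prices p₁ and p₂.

p₁ = 2853/85, p₂ = 1062/85

Market 1: 306 - 7p₁ - 3p₂ = p₁ → 8p₁ + 3p₂ = 306.
Market 2: 11p₂ + p₁ = 171.
Eliminating p₂: 11×(1) − 3×(2) gives 85p₁ = 2853, so p₁ = 2853/85.
Back-substitute into (2): p₂ = (171 − 1×2853/85) / 11 = 1062/85.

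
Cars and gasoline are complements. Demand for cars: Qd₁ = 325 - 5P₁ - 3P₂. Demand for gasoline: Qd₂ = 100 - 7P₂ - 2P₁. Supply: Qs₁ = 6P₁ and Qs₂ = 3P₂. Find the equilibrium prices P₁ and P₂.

Market 1: 325 - 5P₁ - 3P₂ = 6P₁ → 11P₁ + 3P₂ = 325.
Market 2: 10P₂ + 2P₁ = 100.
Eliminating P₂: 10×(1) − 3×(2) gives 104P₁ = 2950, so P₁ = 1475/52.
Back-substitute into (2): P₂ = (100 − 2×1475/52) / 10 = 225/52.

P₁ = 1475/52, P₂ = 225/52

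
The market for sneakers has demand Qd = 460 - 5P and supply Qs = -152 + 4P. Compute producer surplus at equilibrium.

Producer surplus = 1800

Equilibrium: 460 - 5P = -152 + 4P gives P* = 68, Q* = 120.
Supply starts at P = 38 (where Qs = 0).
PS = ½(68 − 38)(120) = 1800.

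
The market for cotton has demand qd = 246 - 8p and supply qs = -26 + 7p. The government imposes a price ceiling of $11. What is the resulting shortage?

Equilibrium price would be p* = 272/15, so the ceiling at 11 binds.
At p = 11: qd = 246 − 8(11) = 158, qs = -26 + 7(11) = 51.
Shortage = 158 − 51 = 107.

Shortage = 107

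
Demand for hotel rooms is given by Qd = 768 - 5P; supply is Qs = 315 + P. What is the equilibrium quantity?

Set Qd = Qs: 768 - 5P = 315 + P.
453 = 6P, so P* = 75.5.
Q* = 768 − 5(75.5) = 390.5.

Q* = 390.5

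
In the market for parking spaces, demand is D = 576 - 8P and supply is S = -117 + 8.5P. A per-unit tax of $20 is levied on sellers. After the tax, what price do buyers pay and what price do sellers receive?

Buyers pay 1726/33, sellers receive 1066/33

Pre-tax equilibrium: P* = 42, Q* = 240.
Tax on sellers shifts supply to S = -117 + 8.5(P − 20) = -287 + 8.5P.
576 - 8P = -287 + 8.5P gives buyer price Pb = 1726/33; sellers receive Ps = 1726/33 − 20 = 1066/33.
New quantity: Q = 576 − 8(1726/33) = 5200/33.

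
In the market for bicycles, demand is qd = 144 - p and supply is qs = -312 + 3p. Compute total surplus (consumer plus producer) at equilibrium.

Total surplus = 600

Equilibrium: 144 - p = -312 + 3p gives p* = 114, q* = 30.
Demand choke price: p = 144; supply starts at p = 104.
CS = ½(144 − 114)(30) = 450; PS = ½(114 − 104)(30) = 150.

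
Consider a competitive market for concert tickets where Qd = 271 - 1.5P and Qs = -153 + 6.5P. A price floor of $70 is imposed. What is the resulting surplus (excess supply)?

Equilibrium price would be P* = 53, so the floor at 70 binds.
At P = 70: Qd = 166, Qs = 302.
Surplus = 302 − 166 = 136.

Surplus = 136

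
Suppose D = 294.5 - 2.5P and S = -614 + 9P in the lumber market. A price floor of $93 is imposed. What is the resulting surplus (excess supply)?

Equilibrium price would be P* = 79, so the floor at 93 binds.
At P = 93: D = 62, S = 223.
Surplus = 223 − 62 = 161.

Surplus = 161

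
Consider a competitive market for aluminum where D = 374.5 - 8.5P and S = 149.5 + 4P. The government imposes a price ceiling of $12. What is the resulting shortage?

Equilibrium price would be P* = 18, so the ceiling at 12 binds.
At P = 12: D = 374.5 − 8.5(12) = 272.5, S = 149.5 + 4(12) = 197.5.
Shortage = 272.5 − 197.5 = 75.

Shortage = 75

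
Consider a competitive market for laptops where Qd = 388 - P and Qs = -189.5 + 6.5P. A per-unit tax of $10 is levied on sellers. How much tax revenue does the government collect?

Pre-tax equilibrium: P* = 77, Q* = 311.
Tax on sellers shifts supply to Qs = -189.5 + 6.5(P − 10) = -254.5 + 6.5P.
388 - P = -254.5 + 6.5P gives buyer price Pb = 257/3; sellers receive Ps = 257/3 − 10 = 227/3.
New quantity: Q = 388 − 1(257/3) = 907/3.
Revenue = 10 × 907/3 = 9070/3.

Tax revenue = 9070/3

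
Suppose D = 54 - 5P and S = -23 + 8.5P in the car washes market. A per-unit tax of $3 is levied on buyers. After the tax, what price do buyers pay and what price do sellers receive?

Buyers pay 205/27, sellers receive 124/27

Pre-tax equilibrium: P* = 154/27, Q* = 688/27.
Tax on buyers shifts demand to D = 54 − 5(P + 3) = 39 - 5P.
39 - 5P = -23 + 8.5P gives seller price Ps = 124/27; buyers pay Pb = 124/27 + 3 = 205/27.
New quantity: Q = 54 − 5(205/27) = 433/27.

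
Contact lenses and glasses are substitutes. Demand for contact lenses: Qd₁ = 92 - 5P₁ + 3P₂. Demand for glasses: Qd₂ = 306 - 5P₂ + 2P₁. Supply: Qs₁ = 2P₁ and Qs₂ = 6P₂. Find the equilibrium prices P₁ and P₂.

Market 1: 92 - 5P₁ + 3P₂ = 2P₁ → 7P₁ - 3P₂ = 92.
Market 2: 11P₂ - 2P₁ = 306.
Eliminating P₂: 11×(1) + 3×(2) gives 71P₁ = 1930, so P₁ = 1930/71.
Back-substitute into (2): P₂ = (306 + 2×1930/71) / 11 = 2326/71.

P₁ = 1930/71, P₂ = 2326/71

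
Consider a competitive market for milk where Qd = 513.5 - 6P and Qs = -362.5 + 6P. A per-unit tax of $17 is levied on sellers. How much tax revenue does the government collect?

Pre-tax equilibrium: P* = 73, Q* = 75.5.
Tax on sellers shifts supply to Qs = -362.5 + 6(P − 17) = -464.5 + 6P.
513.5 - 6P = -464.5 + 6P gives buyer price Pb = 81.5; sellers receive Ps = 81.5 − 17 = 64.5.
New quantity: Q = 513.5 − 6(81.5) = 24.5.
Revenue = 17 × 24.5 = 416.5.

Tax revenue = 416.5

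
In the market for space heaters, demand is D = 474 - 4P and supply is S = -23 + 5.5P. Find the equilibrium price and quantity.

Set D = S: 474 - 4P = -23 + 5.5P.
497 = 9.5P, so P* = 994/19.
Q* = 474 − 4(994/19) = 5030/19.

P* = 994/19, Q* = 5030/19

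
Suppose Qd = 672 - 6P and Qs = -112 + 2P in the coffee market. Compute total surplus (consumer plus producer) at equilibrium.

Total surplus = 2352

Equilibrium: 672 - 6P = -112 + 2P gives P* = 98, Q* = 84.
Demand choke price: P = 112; supply starts at P = 56.
CS = ½(112 − 98)(84) = 588; PS = ½(98 − 56)(84) = 1764.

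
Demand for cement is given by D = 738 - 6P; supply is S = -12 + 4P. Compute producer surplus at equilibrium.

Equilibrium: 738 - 6P = -12 + 4P gives P* = 75, Q* = 288.
Supply starts at P = 3 (where S = 0).
PS = ½(75 − 3)(288) = 10368.

Producer surplus = 10368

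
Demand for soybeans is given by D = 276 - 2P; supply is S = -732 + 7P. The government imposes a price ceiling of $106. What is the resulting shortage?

Shortage = 54

Equilibrium price would be P* = 112, so the ceiling at 106 binds.
At P = 106: D = 276 − 2(106) = 64, S = -732 + 7(106) = 10.
Shortage = 64 − 10 = 54.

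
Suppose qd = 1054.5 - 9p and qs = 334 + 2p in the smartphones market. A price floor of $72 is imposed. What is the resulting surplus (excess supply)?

Equilibrium price would be p* = 65.5, so the floor at 72 binds.
At p = 72: qd = 406.5, qs = 478.
Surplus = 478 − 406.5 = 71.5.

Surplus = 71.5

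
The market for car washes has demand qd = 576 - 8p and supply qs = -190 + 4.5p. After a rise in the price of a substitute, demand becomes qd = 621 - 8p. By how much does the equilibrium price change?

Δp = 3.6

Original equilibrium: p* = 61.28, q* = 85.76.
New equilibrium: 621 - 8p = -190 + 4.5p, so 811 = 12.5p and p' = 64.88; q' = 621 − 8(64.88) = 101.96.
Change in price: 64.88 − 61.28 = 3.6.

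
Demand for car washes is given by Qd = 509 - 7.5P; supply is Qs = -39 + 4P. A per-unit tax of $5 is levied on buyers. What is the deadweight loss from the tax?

Deadweight loss = 750/23

Pre-tax equilibrium: P* = 1096/23, Q* = 3487/23.
Tax on buyers shifts demand to Qd = 509 − 7.5(P + 5) = 471.5 - 7.5P.
471.5 - 7.5P = -39 + 4P gives seller price Ps = 1021/23; buyers pay Pb = 1021/23 + 5 = 1136/23.
New quantity: Q = 509 − 7.5(1136/23) = 3187/23.
DWL = ½ × 5 × (3487/23 − 3187/23) = 750/23.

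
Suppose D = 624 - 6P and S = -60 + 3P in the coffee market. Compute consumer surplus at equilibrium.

Equilibrium: 624 - 6P = -60 + 3P gives P* = 76, Q* = 168.
Demand choke price (D = 0): P = 104.
CS = ½(104 − 76)(168) = 2352.

Consumer surplus = 2352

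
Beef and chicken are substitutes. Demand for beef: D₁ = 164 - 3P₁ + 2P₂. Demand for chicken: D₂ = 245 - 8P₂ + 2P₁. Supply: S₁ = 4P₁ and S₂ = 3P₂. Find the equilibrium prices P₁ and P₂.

Market 1: 164 - 3P₁ + 2P₂ = 4P₁ → 7P₁ - 2P₂ = 164.
Market 2: 11P₂ - 2P₁ = 245.
Eliminating P₂: 11×(1) + 2×(2) gives 73P₁ = 2294, so P₁ = 2294/73.
Back-substitute into (2): P₂ = (245 + 2×2294/73) / 11 = 2043/73.

P₁ = 2294/73, P₂ = 2043/73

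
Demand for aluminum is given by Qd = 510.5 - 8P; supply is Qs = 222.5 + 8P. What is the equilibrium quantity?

Set Qd = Qs: 510.5 - 8P = 222.5 + 8P.
288 = 16P, so P* = 18.
Q* = 510.5 − 8(18) = 366.5.

Q* = 366.5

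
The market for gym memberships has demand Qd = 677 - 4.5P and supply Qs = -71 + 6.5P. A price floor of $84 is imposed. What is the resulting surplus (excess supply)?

Equilibrium price would be P* = 68, so the floor at 84 binds.
At P = 84: Qd = 299, Qs = 475.
Surplus = 475 − 299 = 176.

Surplus = 176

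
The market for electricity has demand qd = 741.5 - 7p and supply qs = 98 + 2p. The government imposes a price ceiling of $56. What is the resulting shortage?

Equilibrium price would be p* = 71.5, so the ceiling at 56 binds.
At p = 56: qd = 741.5 − 7(56) = 349.5, qs = 98 + 2(56) = 210.
Shortage = 349.5 − 210 = 139.5.

Shortage = 139.5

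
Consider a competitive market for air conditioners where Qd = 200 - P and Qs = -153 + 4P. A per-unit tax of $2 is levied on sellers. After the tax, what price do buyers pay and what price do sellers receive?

Pre-tax equilibrium: P* = 70.6, Q* = 129.4.
Tax on sellers shifts supply to Qs = -153 + 4(P − 2) = -161 + 4P.
200 - P = -161 + 4P gives buyer price Pb = 72.2; sellers receive Ps = 72.2 − 2 = 70.2.
New quantity: Q = 200 − 1(72.2) = 127.8.

Buyers pay $72.2, sellers receive $70.2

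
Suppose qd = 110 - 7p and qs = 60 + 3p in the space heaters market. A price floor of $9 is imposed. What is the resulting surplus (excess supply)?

Surplus = 40

Equilibrium price would be p* = 5, so the floor at 9 binds.
At p = 9: qd = 47, qs = 87.
Surplus = 87 − 47 = 40.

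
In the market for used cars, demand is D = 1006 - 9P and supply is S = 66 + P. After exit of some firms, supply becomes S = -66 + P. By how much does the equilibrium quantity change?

Original equilibrium: P* = 94, Q* = 160.
New equilibrium: 1006 - 9P = -66 + P, so 1072 = 10P and P' = 107.2; Q' = 1006 − 9(107.2) = 41.2.
Change in quantity: 41.2 − 160 = -118.8.

ΔQ = -118.8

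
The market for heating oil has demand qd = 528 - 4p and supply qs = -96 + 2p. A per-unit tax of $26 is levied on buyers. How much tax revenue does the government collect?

Tax revenue = 6032/3

Pre-tax equilibrium: p* = 104, q* = 112.
Tax on buyers shifts demand to qd = 528 − 4(p + 26) = 424 - 4p.
424 - 4p = -96 + 2p gives seller price ps = 260/3; buyers pay pb = 260/3 + 26 = 338/3.
New quantity: q = 528 − 4(338/3) = 232/3.
Revenue = 26 × 232/3 = 6032/3.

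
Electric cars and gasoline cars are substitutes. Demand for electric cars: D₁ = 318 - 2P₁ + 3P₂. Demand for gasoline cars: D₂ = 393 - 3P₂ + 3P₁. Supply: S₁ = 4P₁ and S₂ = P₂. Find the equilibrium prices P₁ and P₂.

Market 1: 318 - 2P₁ + 3P₂ = 4P₁ → 6P₁ - 3P₂ = 318.
Market 2: 4P₂ - 3P₁ = 393.
Eliminating P₂: 4×(1) + 3×(2) gives 15P₁ = 2451, so P₁ = 163.4.
Back-substitute into (2): P₂ = (393 + 3×163.4) / 4 = 220.8.

P₁ = 163.4, P₂ = 220.8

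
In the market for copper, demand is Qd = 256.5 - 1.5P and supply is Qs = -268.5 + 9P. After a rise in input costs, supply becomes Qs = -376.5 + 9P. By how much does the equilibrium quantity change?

ΔQ = -108/7

Original equilibrium: P* = 50, Q* = 181.5.
New equilibrium: 256.5 - 1.5P = -376.5 + 9P, so 633 = 10.5P and P' = 422/7; Q' = 256.5 − 1.5(422/7) = 2325/14.
Change in quantity: 2325/14 − 181.5 = -108/7.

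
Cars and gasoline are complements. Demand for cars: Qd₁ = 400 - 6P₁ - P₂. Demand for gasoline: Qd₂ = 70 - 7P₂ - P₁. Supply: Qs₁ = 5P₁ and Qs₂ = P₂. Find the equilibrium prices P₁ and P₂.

Market 1: 400 - 6P₁ - P₂ = 5P₁ → 11P₁ + P₂ = 400.
Market 2: 8P₂ + P₁ = 70.
Eliminating P₂: 8×(1) − 1×(2) gives 87P₁ = 3130, so P₁ = 3130/87.
Back-substitute into (2): P₂ = (70 − 1×3130/87) / 8 = 370/87.

P₁ = 3130/87, P₂ = 370/87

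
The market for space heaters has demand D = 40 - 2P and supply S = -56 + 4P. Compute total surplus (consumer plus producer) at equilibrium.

Total surplus = 24

Equilibrium: 40 - 2P = -56 + 4P gives P* = 16, Q* = 8.
Demand choke price: P = 20; supply starts at P = 14.
CS = ½(20 − 16)(8) = 16; PS = ½(16 − 14)(8) = 8.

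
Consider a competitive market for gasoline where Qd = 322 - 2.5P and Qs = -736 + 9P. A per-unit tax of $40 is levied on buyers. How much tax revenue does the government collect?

Pre-tax equilibrium: P* = 92, Q* = 92.
Tax on buyers shifts demand to Qd = 322 − 2.5(P + 40) = 222 - 2.5P.
222 - 2.5P = -736 + 9P gives seller price Ps = 1916/23; buyers pay Pb = 1916/23 + 40 = 2836/23.
New quantity: Q = 322 − 2.5(2836/23) = 316/23.
Revenue = 40 × 316/23 = 12640/23.

Tax revenue = 12640/23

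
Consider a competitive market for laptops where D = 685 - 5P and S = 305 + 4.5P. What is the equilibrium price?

P* = 40

Set D = S: 685 - 5P = 305 + 4.5P.
380 = 9.5P, so P* = 40.
Q* = 685 − 5(40) = 485.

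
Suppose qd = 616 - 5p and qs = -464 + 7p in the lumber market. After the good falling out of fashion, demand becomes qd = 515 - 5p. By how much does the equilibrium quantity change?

Δq = -707/12

Original equilibrium: p* = 90, q* = 166.
New equilibrium: 515 - 5p = -464 + 7p, so 979 = 12p and p' = 979/12; q' = 515 − 5(979/12) = 1285/12.
Change in quantity: 1285/12 − 166 = -707/12.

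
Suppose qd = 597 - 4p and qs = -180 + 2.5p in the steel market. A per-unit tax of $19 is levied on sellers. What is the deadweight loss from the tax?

Pre-tax equilibrium: p* = 1554/13, q* = 1545/13.
Tax on sellers shifts supply to qs = -180 + 2.5(p − 19) = -227.5 + 2.5p.
597 - 4p = -227.5 + 2.5p gives buyer price pb = 1649/13; sellers receive ps = 1649/13 − 19 = 1402/13.
New quantity: q = 597 − 4(1649/13) = 1165/13.
DWL = ½ × 19 × (1545/13 − 1165/13) = 3610/13.

Deadweight loss = 3610/13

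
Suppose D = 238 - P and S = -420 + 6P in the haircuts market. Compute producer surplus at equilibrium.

Producer surplus = 1728

Equilibrium: 238 - P = -420 + 6P gives P* = 94, Q* = 144.
Supply starts at P = 70 (where S = 0).
PS = ½(94 − 70)(144) = 1728.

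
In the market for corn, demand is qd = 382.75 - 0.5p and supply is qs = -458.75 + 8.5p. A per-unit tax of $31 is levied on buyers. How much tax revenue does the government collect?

Pre-tax equilibrium: p* = 93.5, q* = 336.
Tax on buyers shifts demand to qd = 382.75 − 0.5(p + 31) = 367.25 - 0.5p.
367.25 - 0.5p = -458.75 + 8.5p gives seller price ps = 826/9; buyers pay pb = 826/9 + 31 = 1105/9.
New quantity: q = 382.75 − 0.5(1105/9) = 11569/36.
Revenue = 31 × 11569/36 = 358639/36.

Tax revenue = 358639/36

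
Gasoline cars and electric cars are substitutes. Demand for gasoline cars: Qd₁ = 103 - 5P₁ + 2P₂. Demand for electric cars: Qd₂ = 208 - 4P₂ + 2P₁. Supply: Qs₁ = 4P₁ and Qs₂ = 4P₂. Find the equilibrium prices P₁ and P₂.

P₁ = 310/17, P₂ = 1039/34

Market 1: 103 - 5P₁ + 2P₂ = 4P₁ → 9P₁ - 2P₂ = 103.
Market 2: 8P₂ - 2P₁ = 208.
Eliminating P₂: 8×(1) + 2×(2) gives 68P₁ = 1240, so P₁ = 310/17.
Back-substitute into (2): P₂ = (208 + 2×310/17) / 8 = 1039/34.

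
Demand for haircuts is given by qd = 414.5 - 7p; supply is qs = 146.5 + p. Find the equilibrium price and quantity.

p* = 33.5, q* = 180

Set qd = qs: 414.5 - 7p = 146.5 + p.
268 = 8p, so p* = 33.5.
q* = 414.5 − 7(33.5) = 180.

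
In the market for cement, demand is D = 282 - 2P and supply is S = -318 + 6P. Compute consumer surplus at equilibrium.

Consumer surplus = 4356

Equilibrium: 282 - 2P = -318 + 6P gives P* = 75, Q* = 132.
Demand choke price (D = 0): P = 141.
CS = ½(141 − 75)(132) = 4356.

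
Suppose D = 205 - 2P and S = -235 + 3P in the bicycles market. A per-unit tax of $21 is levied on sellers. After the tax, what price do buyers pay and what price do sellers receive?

Buyers pay $100.6, sellers receive $79.6

Pre-tax equilibrium: P* = 88, Q* = 29.
Tax on sellers shifts supply to S = -235 + 3(P − 21) = -298 + 3P.
205 - 2P = -298 + 3P gives buyer price Pb = 100.6; sellers receive Ps = 100.6 − 21 = 79.6.
New quantity: Q = 205 − 2(100.6) = 3.8.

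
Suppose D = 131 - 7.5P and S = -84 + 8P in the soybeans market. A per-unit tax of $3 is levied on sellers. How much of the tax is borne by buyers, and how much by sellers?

Buyers bear 48/31, sellers bear 45/31

Pre-tax equilibrium: P* = 430/31, Q* = 836/31.
Tax on sellers shifts supply to S = -84 + 8(P − 3) = -108 + 8P.
131 - 7.5P = -108 + 8P gives buyer price Pb = 478/31; sellers receive Ps = 478/31 − 3 = 385/31.
New quantity: Q = 131 − 7.5(478/31) = 476/31.
Buyer burden = 478/31 − 430/31 = 48/31; seller burden = 430/31 − 385/31 = 45/31.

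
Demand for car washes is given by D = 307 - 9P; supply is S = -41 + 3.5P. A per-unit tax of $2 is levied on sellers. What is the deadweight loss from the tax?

Pre-tax equilibrium: P* = 27.84, Q* = 56.44.
Tax on sellers shifts supply to S = -41 + 3.5(P − 2) = -48 + 3.5P.
307 - 9P = -48 + 3.5P gives buyer price Pb = 28.4; sellers receive Ps = 28.4 − 2 = 26.4.
New quantity: Q = 307 − 9(28.4) = 51.4.
DWL = ½ × 2 × (56.44 − 51.4) = 5.04.

Deadweight loss = 5.04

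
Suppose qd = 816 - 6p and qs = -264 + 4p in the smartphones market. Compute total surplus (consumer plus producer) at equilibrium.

Total surplus = 5880

Equilibrium: 816 - 6p = -264 + 4p gives p* = 108, q* = 168.
Demand choke price: p = 136; supply starts at p = 66.
CS = ½(136 − 108)(168) = 2352; PS = ½(108 − 66)(168) = 3528.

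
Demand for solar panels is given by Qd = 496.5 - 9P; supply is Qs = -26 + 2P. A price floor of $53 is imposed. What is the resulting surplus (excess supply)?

Surplus = 60.5

Equilibrium price would be P* = 47.5, so the floor at 53 binds.
At P = 53: Qd = 19.5, Qs = 80.
Surplus = 80 − 19.5 = 60.5.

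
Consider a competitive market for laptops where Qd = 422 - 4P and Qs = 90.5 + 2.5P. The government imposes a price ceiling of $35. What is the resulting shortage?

Shortage = 104

Equilibrium price would be P* = 51, so the ceiling at 35 binds.
At P = 35: Qd = 422 − 4(35) = 282, Qs = 90.5 + 2.5(35) = 178.
Shortage = 282 − 178 = 104.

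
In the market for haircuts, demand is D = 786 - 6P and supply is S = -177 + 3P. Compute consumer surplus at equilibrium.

Consumer surplus = 1728

Equilibrium: 786 - 6P = -177 + 3P gives P* = 107, Q* = 144.
Demand choke price (D = 0): P = 131.
CS = ½(131 − 107)(144) = 1728.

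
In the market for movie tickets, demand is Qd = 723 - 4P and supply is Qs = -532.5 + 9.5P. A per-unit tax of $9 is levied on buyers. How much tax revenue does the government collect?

Tax revenue = 2931

Pre-tax equilibrium: P* = 93, Q* = 351.
Tax on buyers shifts demand to Qd = 723 − 4(P + 9) = 687 - 4P.
687 - 4P = -532.5 + 9.5P gives seller price Ps = 271/3; buyers pay Pb = 271/3 + 9 = 298/3.
New quantity: Q = 723 − 4(298/3) = 977/3.
Revenue = 9 × 977/3 = 2931.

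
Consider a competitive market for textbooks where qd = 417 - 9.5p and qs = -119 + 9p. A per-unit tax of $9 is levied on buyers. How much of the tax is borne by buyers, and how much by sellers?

Buyers bear 162/37, sellers bear 171/37

Pre-tax equilibrium: p* = 1072/37, q* = 5245/37.
Tax on buyers shifts demand to qd = 417 − 9.5(p + 9) = 331.5 - 9.5p.
331.5 - 9.5p = -119 + 9p gives seller price ps = 901/37; buyers pay pb = 901/37 + 9 = 1234/37.
New quantity: q = 417 − 9.5(1234/37) = 3706/37.
Buyer burden = 1234/37 − 1072/37 = 162/37; seller burden = 1072/37 − 901/37 = 171/37.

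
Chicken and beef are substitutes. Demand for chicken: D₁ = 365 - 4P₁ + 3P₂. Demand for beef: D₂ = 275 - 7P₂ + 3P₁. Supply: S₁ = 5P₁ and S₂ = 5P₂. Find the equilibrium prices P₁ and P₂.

P₁ = 1735/33, P₂ = 1190/33

Market 1: 365 - 4P₁ + 3P₂ = 5P₁ → 9P₁ - 3P₂ = 365.
Market 2: 12P₂ - 3P₁ = 275.
Eliminating P₂: 12×(1) + 3×(2) gives 99P₁ = 5205, so P₁ = 1735/33.
Back-substitute into (2): P₂ = (275 + 3×1735/33) / 12 = 1190/33.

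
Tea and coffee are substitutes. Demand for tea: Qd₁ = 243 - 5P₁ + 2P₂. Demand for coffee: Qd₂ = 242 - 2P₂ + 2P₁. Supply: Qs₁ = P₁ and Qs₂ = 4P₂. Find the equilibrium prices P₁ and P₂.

P₁ = 60.6875, P₂ = 60.5625

Market 1: 243 - 5P₁ + 2P₂ = P₁ → 6P₁ - 2P₂ = 243.
Market 2: 6P₂ - 2P₁ = 242.
Eliminating P₂: 6×(1) + 2×(2) gives 32P₁ = 1942, so P₁ = 60.6875.
Back-substitute into (2): P₂ = (242 + 2×60.6875) / 6 = 60.5625.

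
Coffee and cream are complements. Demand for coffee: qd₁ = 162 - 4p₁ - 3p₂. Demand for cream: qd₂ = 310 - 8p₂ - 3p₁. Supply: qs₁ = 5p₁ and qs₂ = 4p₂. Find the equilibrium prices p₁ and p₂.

Market 1: 162 - 4p₁ - 3p₂ = 5p₁ → 9p₁ + 3p₂ = 162.
Market 2: 12p₂ + 3p₁ = 310.
Eliminating p₂: 12×(1) − 3×(2) gives 99p₁ = 1014, so p₁ = 338/33.
Back-substitute into (2): p₂ = (310 − 3×338/33) / 12 = 256/11.

p₁ = 338/33, p₂ = 256/11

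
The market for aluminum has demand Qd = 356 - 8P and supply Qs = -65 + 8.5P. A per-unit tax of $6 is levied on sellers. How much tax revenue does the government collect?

Pre-tax equilibrium: P* = 842/33, Q* = 5012/33.
Tax on sellers shifts supply to Qs = -65 + 8.5(P − 6) = -116 + 8.5P.
356 - 8P = -116 + 8.5P gives buyer price Pb = 944/33; sellers receive Ps = 944/33 − 6 = 746/33.
New quantity: Q = 356 − 8(944/33) = 4196/33.
Revenue = 6 × 4196/33 = 8392/11.

Tax revenue = 8392/11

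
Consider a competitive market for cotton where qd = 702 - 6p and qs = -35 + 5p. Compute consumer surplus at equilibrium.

Consumer surplus = 7500

Equilibrium: 702 - 6p = -35 + 5p gives p* = 67, q* = 300.
Demand choke price (qd = 0): p = 117.
CS = ½(117 − 67)(300) = 7500.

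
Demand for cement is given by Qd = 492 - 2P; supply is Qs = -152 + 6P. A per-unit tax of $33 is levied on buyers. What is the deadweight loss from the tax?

Pre-tax equilibrium: P* = 80.5, Q* = 331.
Tax on buyers shifts demand to Qd = 492 − 2(P + 33) = 426 - 2P.
426 - 2P = -152 + 6P gives seller price Ps = 72.25; buyers pay Pb = 72.25 + 33 = 105.25.
New quantity: Q = 492 − 2(105.25) = 281.5.
DWL = ½ × 33 × (331 − 281.5) = 816.75.

Deadweight loss = 816.75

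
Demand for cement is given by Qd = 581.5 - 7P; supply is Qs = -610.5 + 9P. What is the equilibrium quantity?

Q* = 60

Set Qd = Qs: 581.5 - 7P = -610.5 + 9P.
1192 = 16P, so P* = 74.5.
Q* = 581.5 − 7(74.5) = 60.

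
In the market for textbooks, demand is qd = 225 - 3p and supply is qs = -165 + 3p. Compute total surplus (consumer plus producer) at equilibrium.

Total surplus = 300

Equilibrium: 225 - 3p = -165 + 3p gives p* = 65, q* = 30.
Demand choke price: p = 75; supply starts at p = 55.
CS = ½(75 − 65)(30) = 150; PS = ½(65 − 55)(30) = 150.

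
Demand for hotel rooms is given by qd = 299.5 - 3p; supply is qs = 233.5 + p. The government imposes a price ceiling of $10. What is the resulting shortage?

Equilibrium price would be p* = 16.5, so the ceiling at 10 binds.
At p = 10: qd = 299.5 − 3(10) = 269.5, qs = 233.5 + 1(10) = 243.5.
Shortage = 269.5 − 243.5 = 26.

Shortage = 26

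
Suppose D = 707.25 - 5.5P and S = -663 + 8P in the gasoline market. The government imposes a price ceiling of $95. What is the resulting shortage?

Equilibrium price would be P* = 101.5, so the ceiling at 95 binds.
At P = 95: D = 707.25 − 5.5(95) = 184.75, S = -663 + 8(95) = 97.
Shortage = 184.75 − 97 = 87.75.

Shortage = 87.75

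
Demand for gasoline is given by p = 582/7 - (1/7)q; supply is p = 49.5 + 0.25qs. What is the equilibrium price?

Set the two price expressions equal: 582/7 - (1/7)q = 49.5 + 0.25q.
471/14 = (11/28)q, so q* = 942/11.
p* = 582/7 − (1/7)(942/11) = 780/11.

p* = 780/11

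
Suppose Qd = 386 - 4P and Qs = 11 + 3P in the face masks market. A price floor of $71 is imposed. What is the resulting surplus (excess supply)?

Equilibrium price would be P* = 375/7, so the floor at 71 binds.
At P = 71: Qd = 102, Qs = 224.
Surplus = 224 − 102 = 122.

Surplus = 122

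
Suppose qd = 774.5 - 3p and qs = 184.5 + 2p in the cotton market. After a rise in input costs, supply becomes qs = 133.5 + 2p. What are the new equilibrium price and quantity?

p' = 128.2, q' = 389.9

Original equilibrium: p* = 118, q* = 420.5.
New equilibrium: 774.5 - 3p = 133.5 + 2p, so 641 = 5p and p' = 128.2; q' = 774.5 − 3(128.2) = 389.9.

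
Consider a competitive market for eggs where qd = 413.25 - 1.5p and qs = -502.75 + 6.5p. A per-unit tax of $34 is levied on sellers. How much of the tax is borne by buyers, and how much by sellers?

Buyers bear $27.625, sellers bear $6.375

Pre-tax equilibrium: p* = 114.5, q* = 241.5.
Tax on sellers shifts supply to qs = -502.75 + 6.5(p − 34) = -723.75 + 6.5p.
413.25 - 1.5p = -723.75 + 6.5p gives buyer price pb = 142.125; sellers receive ps = 142.125 − 34 = 108.125.
New quantity: q = 413.25 − 1.5(142.125) = 200.0625.
Buyer burden = 142.125 − 114.5 = 27.625; seller burden = 114.5 − 108.125 = 6.375.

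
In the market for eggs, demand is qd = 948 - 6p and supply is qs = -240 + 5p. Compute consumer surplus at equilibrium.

Consumer surplus = 7500

Equilibrium: 948 - 6p = -240 + 5p gives p* = 108, q* = 300.
Demand choke price (qd = 0): p = 158.
CS = ½(158 − 108)(300) = 7500.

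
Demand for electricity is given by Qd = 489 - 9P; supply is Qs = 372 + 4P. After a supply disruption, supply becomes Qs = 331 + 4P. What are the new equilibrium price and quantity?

P' = 158/13, Q' = 4935/13

Original equilibrium: P* = 9, Q* = 408.
New equilibrium: 489 - 9P = 331 + 4P, so 158 = 13P and P' = 158/13; Q' = 489 − 9(158/13) = 4935/13.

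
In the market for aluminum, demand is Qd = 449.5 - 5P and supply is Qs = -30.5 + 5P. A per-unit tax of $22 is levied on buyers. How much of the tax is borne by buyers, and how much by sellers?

Pre-tax equilibrium: P* = 48, Q* = 209.5.
Tax on buyers shifts demand to Qd = 449.5 − 5(P + 22) = 339.5 - 5P.
339.5 - 5P = -30.5 + 5P gives seller price Ps = 37; buyers pay Pb = 37 + 22 = 59.
New quantity: Q = 449.5 − 5(59) = 154.5.
Buyer burden = 59 − 48 = 11; seller burden = 48 − 37 = 11.

Buyers bear $11, sellers bear $11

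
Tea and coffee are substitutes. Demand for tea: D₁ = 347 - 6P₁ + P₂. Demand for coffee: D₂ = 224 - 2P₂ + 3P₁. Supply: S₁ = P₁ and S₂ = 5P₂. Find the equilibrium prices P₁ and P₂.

Market 1: 347 - 6P₁ + P₂ = P₁ → 7P₁ - P₂ = 347.
Market 2: 7P₂ - 3P₁ = 224.
Eliminating P₂: 7×(1) + 1×(2) gives 46P₁ = 2653, so P₁ = 2653/46.
Back-substitute into (2): P₂ = (224 + 3×2653/46) / 7 = 2609/46.

P₁ = 2653/46, P₂ = 2609/46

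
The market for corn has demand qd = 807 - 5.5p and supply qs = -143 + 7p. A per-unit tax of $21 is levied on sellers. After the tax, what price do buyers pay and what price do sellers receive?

Buyers pay $87.76, sellers receive $66.76

Pre-tax equilibrium: p* = 76, q* = 389.
Tax on sellers shifts supply to qs = -143 + 7(p − 21) = -290 + 7p.
807 - 5.5p = -290 + 7p gives buyer price pb = 87.76; sellers receive ps = 87.76 − 21 = 66.76.
New quantity: q = 807 − 5.5(87.76) = 324.32.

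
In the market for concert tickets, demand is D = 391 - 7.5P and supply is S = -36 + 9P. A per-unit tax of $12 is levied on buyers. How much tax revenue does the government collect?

Tax revenue = 19512/11

Pre-tax equilibrium: P* = 854/33, Q* = 2166/11.
Tax on buyers shifts demand to D = 391 − 7.5(P + 12) = 301 - 7.5P.
301 - 7.5P = -36 + 9P gives seller price Ps = 674/33; buyers pay Pb = 674/33 + 12 = 1070/33.
New quantity: Q = 391 − 7.5(1070/33) = 1626/11.
Revenue = 12 × 1626/11 = 19512/11.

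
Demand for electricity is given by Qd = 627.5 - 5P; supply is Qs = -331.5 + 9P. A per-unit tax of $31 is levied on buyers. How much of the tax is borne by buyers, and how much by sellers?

Buyers bear 279/14, sellers bear 155/14

Pre-tax equilibrium: P* = 68.5, Q* = 285.
Tax on buyers shifts demand to Qd = 627.5 − 5(P + 31) = 472.5 - 5P.
472.5 - 5P = -331.5 + 9P gives seller price Ps = 402/7; buyers pay Pb = 402/7 + 31 = 619/7.
New quantity: Q = 627.5 − 5(619/7) = 2595/14.
Buyer burden = 619/7 − 68.5 = 279/14; seller burden = 68.5 − 402/7 = 155/14.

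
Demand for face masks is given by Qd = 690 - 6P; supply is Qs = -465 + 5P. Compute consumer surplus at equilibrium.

Consumer surplus = 300

Equilibrium: 690 - 6P = -465 + 5P gives P* = 105, Q* = 60.
Demand choke price (Qd = 0): P = 115.
CS = ½(115 − 105)(60) = 300.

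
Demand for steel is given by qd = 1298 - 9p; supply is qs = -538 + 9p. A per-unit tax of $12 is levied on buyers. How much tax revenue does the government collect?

Pre-tax equilibrium: p* = 102, q* = 380.
Tax on buyers shifts demand to qd = 1298 − 9(p + 12) = 1190 - 9p.
1190 - 9p = -538 + 9p gives seller price ps = 96; buyers pay pb = 96 + 12 = 108.
New quantity: q = 1298 − 9(108) = 326.
Revenue = 12 × 326 = 3912.

Tax revenue = 3912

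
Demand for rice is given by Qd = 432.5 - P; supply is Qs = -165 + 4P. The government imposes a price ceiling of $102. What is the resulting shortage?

Equilibrium price would be P* = 119.5, so the ceiling at 102 binds.
At P = 102: Qd = 432.5 − 1(102) = 330.5, Qs = -165 + 4(102) = 243.
Shortage = 330.5 − 243 = 87.5.

Shortage = 87.5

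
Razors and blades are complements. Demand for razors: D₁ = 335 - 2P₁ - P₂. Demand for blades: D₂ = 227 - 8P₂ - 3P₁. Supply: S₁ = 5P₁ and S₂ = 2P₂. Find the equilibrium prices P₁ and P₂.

P₁ = 3123/67, P₂ = 584/67

Market 1: 335 - 2P₁ - P₂ = 5P₁ → 7P₁ + P₂ = 335.
Market 2: 10P₂ + 3P₁ = 227.
Eliminating P₂: 10×(1) − 1×(2) gives 67P₁ = 3123, so P₁ = 3123/67.
Back-substitute into (2): P₂ = (227 − 3×3123/67) / 10 = 584/67.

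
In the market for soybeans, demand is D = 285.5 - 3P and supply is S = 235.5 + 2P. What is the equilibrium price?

Set D = S: 285.5 - 3P = 235.5 + 2P.
50 = 5P, so P* = 10.
Q* = 285.5 − 3(10) = 255.5.

P* = 10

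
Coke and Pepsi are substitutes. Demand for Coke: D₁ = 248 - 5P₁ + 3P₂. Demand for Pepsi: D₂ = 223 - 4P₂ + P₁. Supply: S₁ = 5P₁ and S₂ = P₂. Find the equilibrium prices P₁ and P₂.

Market 1: 248 - 5P₁ + 3P₂ = 5P₁ → 10P₁ - 3P₂ = 248.
Market 2: 5P₂ - P₁ = 223.
Eliminating P₂: 5×(1) + 3×(2) gives 47P₁ = 1909, so P₁ = 1909/47.
Back-substitute into (2): P₂ = (223 + 1×1909/47) / 5 = 2478/47.

P₁ = 1909/47, P₂ = 2478/47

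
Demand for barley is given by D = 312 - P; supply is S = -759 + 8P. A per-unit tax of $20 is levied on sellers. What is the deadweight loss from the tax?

Pre-tax equilibrium: P* = 119, Q* = 193.
Tax on sellers shifts supply to S = -759 + 8(P − 20) = -919 + 8P.
312 - P = -919 + 8P gives buyer price Pb = 1231/9; sellers receive Ps = 1231/9 − 20 = 1051/9.
New quantity: Q = 312 − 1(1231/9) = 1577/9.
DWL = ½ × 20 × (193 − 1577/9) = 1600/9.

Deadweight loss = 1600/9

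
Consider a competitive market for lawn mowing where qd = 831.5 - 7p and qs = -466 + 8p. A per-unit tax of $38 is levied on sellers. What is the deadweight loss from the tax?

Pre-tax equilibrium: p* = 86.5, q* = 226.
Tax on sellers shifts supply to qs = -466 + 8(p − 38) = -770 + 8p.
831.5 - 7p = -770 + 8p gives buyer price pb = 3203/30; sellers receive ps = 3203/30 − 38 = 2063/30.
New quantity: q = 831.5 − 7(3203/30) = 1262/15.
DWL = ½ × 38 × (226 − 1262/15) = 40432/15.

Deadweight loss = 40432/15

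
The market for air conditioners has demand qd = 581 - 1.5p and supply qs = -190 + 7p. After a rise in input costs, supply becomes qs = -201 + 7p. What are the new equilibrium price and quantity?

p' = 92, q' = 443

Original equilibrium: p* = 1542/17, q* = 7564/17.
New equilibrium: 581 - 1.5p = -201 + 7p, so 782 = 8.5p and p' = 92; q' = 581 − 1.5(92) = 443.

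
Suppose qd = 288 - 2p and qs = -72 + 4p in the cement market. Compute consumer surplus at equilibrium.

Consumer surplus = 7056

Equilibrium: 288 - 2p = -72 + 4p gives p* = 60, q* = 168.
Demand choke price (qd = 0): p = 144.
CS = ½(144 − 60)(168) = 7056.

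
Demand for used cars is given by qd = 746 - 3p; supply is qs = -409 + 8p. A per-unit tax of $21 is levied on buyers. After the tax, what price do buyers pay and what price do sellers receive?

Pre-tax equilibrium: p* = 105, q* = 431.
Tax on buyers shifts demand to qd = 746 − 3(p + 21) = 683 - 3p.
683 - 3p = -409 + 8p gives seller price ps = 1092/11; buyers pay pb = 1092/11 + 21 = 1323/11.
New quantity: q = 746 − 3(1323/11) = 4237/11.

Buyers pay 1323/11, sellers receive 1092/11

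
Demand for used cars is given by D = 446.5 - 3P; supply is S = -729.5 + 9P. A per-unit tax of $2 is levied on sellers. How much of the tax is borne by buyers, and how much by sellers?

Pre-tax equilibrium: P* = 98, Q* = 152.5.
Tax on sellers shifts supply to S = -729.5 + 9(P − 2) = -747.5 + 9P.
446.5 - 3P = -747.5 + 9P gives buyer price Pb = 99.5; sellers receive Ps = 99.5 − 2 = 97.5.
New quantity: Q = 446.5 − 3(99.5) = 148.
Buyer burden = 99.5 − 98 = 1.5; seller burden = 98 − 97.5 = 0.5.

Buyers bear $1.5, sellers bear $0.5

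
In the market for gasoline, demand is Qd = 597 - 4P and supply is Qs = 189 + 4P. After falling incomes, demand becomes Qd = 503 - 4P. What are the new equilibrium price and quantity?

P' = 39.25, Q' = 346

Original equilibrium: P* = 51, Q* = 393.
New equilibrium: 503 - 4P = 189 + 4P, so 314 = 8P and P' = 39.25; Q' = 503 − 4(39.25) = 346.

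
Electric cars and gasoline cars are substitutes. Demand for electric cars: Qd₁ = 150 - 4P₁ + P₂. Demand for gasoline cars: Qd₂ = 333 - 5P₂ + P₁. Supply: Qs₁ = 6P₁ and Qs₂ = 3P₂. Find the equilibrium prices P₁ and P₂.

P₁ = 1533/79, P₂ = 3480/79

Market 1: 150 - 4P₁ + P₂ = 6P₁ → 10P₁ - P₂ = 150.
Market 2: 8P₂ - P₁ = 333.
Eliminating P₂: 8×(1) + 1×(2) gives 79P₁ = 1533, so P₁ = 1533/79.
Back-substitute into (2): P₂ = (333 + 1×1533/79) / 8 = 3480/79.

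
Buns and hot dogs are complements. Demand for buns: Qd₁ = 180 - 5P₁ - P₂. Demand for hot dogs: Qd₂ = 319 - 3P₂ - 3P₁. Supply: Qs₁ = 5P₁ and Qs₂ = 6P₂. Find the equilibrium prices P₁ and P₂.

Market 1: 180 - 5P₁ - P₂ = 5P₁ → 10P₁ + P₂ = 180.
Market 2: 9P₂ + 3P₁ = 319.
Eliminating P₂: 9×(1) − 1×(2) gives 87P₁ = 1301, so P₁ = 1301/87.
Back-substitute into (2): P₂ = (319 − 3×1301/87) / 9 = 2650/87.

P₁ = 1301/87, P₂ = 2650/87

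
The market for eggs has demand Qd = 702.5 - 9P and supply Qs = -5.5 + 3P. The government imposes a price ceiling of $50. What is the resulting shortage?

Shortage = 108

Equilibrium price would be P* = 59, so the ceiling at 50 binds.
At P = 50: Qd = 702.5 − 9(50) = 252.5, Qs = -5.5 + 3(50) = 144.5.
Shortage = 252.5 − 144.5 = 108.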